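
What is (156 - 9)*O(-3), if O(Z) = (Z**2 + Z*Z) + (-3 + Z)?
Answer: 1764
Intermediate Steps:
O(Z) = -3 + Z + 2*Z**2 (O(Z) = (Z**2 + Z**2) + (-3 + Z) = 2*Z**2 + (-3 + Z) = -3 + Z + 2*Z**2)
(156 - 9)*O(-3) = (156 - 9)*(-3 - 3 + 2*(-3)**2) = 147*(-3 - 3 + 2*9) = 147*(-3 - 3 + 18) = 147*12 = 1764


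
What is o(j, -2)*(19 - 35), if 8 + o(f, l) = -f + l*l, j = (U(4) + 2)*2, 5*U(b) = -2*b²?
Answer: -384/5 ≈ -76.800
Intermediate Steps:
U(b) = -2*b²/5 (U(b) = (-2*b²)/5 = -2*b²/5)
j = -44/5 (j = (-⅖*4² + 2)*2 = (-⅖*16 + 2)*2 = (-32/5 + 2)*2 = -22/5*2 = -44/5 ≈ -8.8000)
o(f, l) = -8 + l² - f (o(f, l) = -8 + (-f + l*l) = -8 + (-f + l²) = -8 + (l² - f) = -8 + l² - f)
o(j, -2)*(19 - 35) = (-8 + (-2)² - 1*(-44/5))*(19 - 35) = (-8 + 4 + 44/5)*(-16) = (24/5)*(-16) = -384/5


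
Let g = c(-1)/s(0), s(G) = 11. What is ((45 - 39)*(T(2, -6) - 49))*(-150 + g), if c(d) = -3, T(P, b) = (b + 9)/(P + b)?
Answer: 986841/22 ≈ 44856.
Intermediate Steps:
T(P, b) = (9 + b)/(P + b)
g = -3/11 ≈ -0.27273
((45 - 39)*(T(2, -6) - 49))*(-150 + g) = ((45 - 39)*((9 - 6)/(2 - 6) - 49))*(-150 - 3/11) = (6*(3/(-4) - 49))*(-1653/11) = (6*(-1/4*3 - 49))*(-1653/11) = (6*(-3/4 - 49))*(-1653/11) = (6*(-199/4))*(-1653/11) = -597/2*(-1653/11) = 986841/22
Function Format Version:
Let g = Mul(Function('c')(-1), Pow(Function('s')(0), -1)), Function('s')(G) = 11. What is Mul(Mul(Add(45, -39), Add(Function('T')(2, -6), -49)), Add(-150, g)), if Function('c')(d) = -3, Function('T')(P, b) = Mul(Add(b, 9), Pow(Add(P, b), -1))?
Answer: Rational(986841, 22) ≈ 44856.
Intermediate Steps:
Function('T')(P, b) = Mul(Pow(Add(P, b), -1), Add(9, b)) (Function('T')(P, b) = Mul(Add(9, b), Pow(Add(P, b), -1)) = Mul(Pow(Add(P, b), -1), Add(9, b)))
g = Rational(-3, 11) (g = Mul(-3, Pow(11, -1)) = Mul(-3, Rational(1, 11)) = Rational(-3, 11) ≈ -0.27273)
Mul(Mul(Add(45, -39), Add(Function('T')(2, -6), -49)), Add(-150, g)) = Mul(Mul(Add(45, -39), Add(Mul(Pow(Add(2, -6), -1), Add(9, -6)), -49)), Add(-150, Rational(-3, 11))) = Mul(Mul(6, Add(Mul(Pow(-4, -1), 3), -49)), Rational(-1653, 11)) = Mul(Mul(6, Add(Mul(Rational(-1, 4), 3), -49)), Rational(-1653, 11)) = Mul(Mul(6, Add(Rational(-3, 4), -49)), Rational(-1653, 11)) = Mul(Mul(6, Rational(-199, 4)), Rational(-1653, 11)) = Mul(Rational(-597, 2), Rational(-1653, 11)) = Rational(986841, 22)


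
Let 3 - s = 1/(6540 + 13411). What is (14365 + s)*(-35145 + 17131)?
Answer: -5163820589538/19951 ≈ -2.5883e+8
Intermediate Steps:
s = 59852/19951 (s = 3 - 1/(6540 + 13411) = 3 - 1/19951 = 59852/19951 ≈ 3.0000)
(14365 + s)*(-35145 + 17131) = (14365 + 59852/19951)*(-35145 + 17131) = (286655967/19951)*(-18014) = -5163820589538/19951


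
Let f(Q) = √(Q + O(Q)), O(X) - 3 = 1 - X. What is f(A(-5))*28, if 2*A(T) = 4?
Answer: 56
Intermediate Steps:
O(X) = 4 - X (O(X) = 3 + (1 - X) = 4 - X)
A(T) = 2 (A(T) = (½)*4 = 2)
f(Q) = 2 (f(Q) = √(Q + (4 - Q)) = √4 = 2)
f(A(-5))*28 = 2*28 = 56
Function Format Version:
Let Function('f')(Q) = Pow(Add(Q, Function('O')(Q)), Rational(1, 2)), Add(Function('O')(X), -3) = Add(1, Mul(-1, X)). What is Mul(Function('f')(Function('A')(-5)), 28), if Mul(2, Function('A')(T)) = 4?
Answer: 56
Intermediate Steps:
Function('O')(X) = Add(4, Mul(-1, X)) (Function('O')(X) = Add(3, Add(1, Mul(-1, X))) = Add(4, Mul(-1, X)))
Function('A')(T) = 2 (Function('A')(T) = Mul(Rational(1, 2), 4) = 2)
Function('f')(Q) = 2 (Function('f')(Q) = Pow(Add(Q, Add(4, Mul(-1, Q))), Rational(1, 2)) = Pow(4, Rational(1, 2)) = 2)
Mul(Function('f')(Function('A')(-5)), 28) = Mul(2, 28) = 56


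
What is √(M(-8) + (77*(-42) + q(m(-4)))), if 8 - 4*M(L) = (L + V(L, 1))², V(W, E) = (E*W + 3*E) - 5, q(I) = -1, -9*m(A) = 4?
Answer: I*√3314 ≈ 57.567*I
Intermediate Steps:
m(A) = -4/9 (m(A) = -⅑*4 = -4/9)
V(W, E) = -5 + 3*E + E*W (V(W, E) = (3*E + E*W) - 5 = -5 + 3*E + E*W)
M(L) = 2 - (-2 + 2*L)²/4 (M(L) = 2 - (L + (-5 + 3*1 + 1*L))²/4 = 2 - (L + (-5 + 3 + L))²/4 = 2 - (L + (-2 + L))²/4 = 2 - (-2 + 2*L)²/4)
√(M(-8) + (77*(-42) + q(m(-4)))) = √((2 - (-1 - 8)²) + (77*(-42) - 1)) = √((2 - 1*(-9)²) + (-3234 - 1)) = √((2 - 1*81) - 3235) = √((2 - 81) - 3235) = √(-79 - 3235) = √(-3314) = I*√3314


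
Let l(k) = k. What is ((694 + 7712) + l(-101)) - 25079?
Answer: -16774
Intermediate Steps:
((694 + 7712) + l(-101)) - 25079 = ((694 + 7712) - 101) - 25079 = (8406 - 101) - 25079 = 8305 - 25079 = -16774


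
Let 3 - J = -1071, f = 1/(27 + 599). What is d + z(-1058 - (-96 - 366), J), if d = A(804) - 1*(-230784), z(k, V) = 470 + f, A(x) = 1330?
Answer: 145597585/626 ≈ 2.3258e+5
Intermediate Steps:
f = 1/626 ≈ 0.0015974
J = 1074 (J = 3 - 1*(-1071) = 3 + 1071 = 1074)
z(k, V) = 294221/626 (z(k, V) = 470 + 1/626 = 294221/626)
d = 232114 (d = 1330 - 1*(-230784) = 1330 + 230784 = 232114)
d + z(-1058 - (-96 - 366), J) = 232114 + 294221/626 = 145597585/626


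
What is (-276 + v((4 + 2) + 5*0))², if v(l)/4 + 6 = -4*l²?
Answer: 767376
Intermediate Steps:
v(l) = -24 - 16*l² (v(l) = -24 + 4*(-4*l²) = -24 - 16*l²)
(-276 + v((4 + 2) + 5*0))² = (-276 + (-24 - 16*((4 + 2) + 5*0)²))² = (-276 + (-24 - 16*(6 + 0)²))² = (-276 + (-24 - 16*6²))² = (-276 + (-24 - 16*36))² = (-276 + (-24 - 576))² = (-276 - 600)² = (-876)² = 767376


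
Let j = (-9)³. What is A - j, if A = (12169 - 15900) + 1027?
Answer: -1975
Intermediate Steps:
A = -2704 (A = -3731 + 1027 = -2704)
j = -729
A - j = -2704 - 1*(-729) = -2704 + 729 = -1975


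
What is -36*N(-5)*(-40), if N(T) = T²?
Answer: 36000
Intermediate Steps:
-36*N(-5)*(-40) = -36*(-5)²*(-40) = -36*25*(-40) = -900*(-40) = 36000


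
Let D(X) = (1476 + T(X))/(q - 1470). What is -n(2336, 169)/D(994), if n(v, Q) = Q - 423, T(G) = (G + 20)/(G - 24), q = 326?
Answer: -140929360/716367 ≈ -196.73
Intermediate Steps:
T(G) = (20 + G)/(-24 + G)
n(v, Q) = -423 + Q
D(X) = -369/286 - (20 + X)/(1144*(-24 + X)) (D(X) = (1476 + (20 + X)/(-24 + X))/(326 - 1470) = (1476 + (20 + X)/(-24 + X))/(-1144) = (1476 + (20 + X)/(-24 + X))*(-1/1144) = -369/286 - (20 + X)/(1144*(-24 + X)))
-n(2336, 169)/D(994) = -(-423 + 169)/((35404 - 1477*994)/(1144*(-24 + 994))) = -(-254)/((1/1144)*(35404 - 1468138)/970) = -(-254)/((1/1144)*(1/970)*(-1432734)) = -(-254)/(-716367/554840) = -(-254)*(-554840)/716367 = -1*140929360/716367 = -140929360/716367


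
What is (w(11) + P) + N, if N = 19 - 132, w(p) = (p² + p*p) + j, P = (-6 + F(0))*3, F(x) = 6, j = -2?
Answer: 127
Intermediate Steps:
P = 0 (P = (-6 + 6)*3 = 0*3 = 0)
w(p) = -2 + 2*p² (w(p) = (p² + p*p) - 2 = (p² + p²) - 2 = 2*p² - 2 = -2 + 2*p²)
N = -113
(w(11) + P) + N = ((-2 + 2*11²) + 0) - 113 = ((-2 + 2*121) + 0) - 113 = ((-2 + 242) + 0) - 113 = (240 + 0) - 113 = 240 - 113 = 127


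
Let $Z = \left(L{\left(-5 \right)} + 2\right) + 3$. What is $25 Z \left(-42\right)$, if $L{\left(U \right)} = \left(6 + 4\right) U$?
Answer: $47250$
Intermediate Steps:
$L{\left(U \right)} = 10 U$
$Z = -45$ ($Z = \left(10 \left(-5\right) + 2\right) + 3 = \left(-50 + 2\right) + 3 = -48 + 3 = -45$)
$25 Z \left(-42\right) = 25 \left(-45\right) \left(-42\right) = \left(-1125\right) \left(-42\right) = 47250$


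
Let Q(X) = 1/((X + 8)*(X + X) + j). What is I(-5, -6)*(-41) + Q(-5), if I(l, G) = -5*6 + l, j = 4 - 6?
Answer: 45919/32 ≈ 1435.0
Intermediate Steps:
j = -2
Q(X) = 1/(-2 + 2*X*(8 + X)) (Q(X) = 1/((X + 8)*(X + X) - 2) = 1/((8 + X)*(2*X) - 2) = 1/(2*X*(8 + X) - 2) = 1/(-2 + 2*X*(8 + X)))
I(l, G) = -30 + l
I(-5, -6)*(-41) + Q(-5) = (-30 - 5)*(-41) + 1/(2*(-1 + (-5)**2 + 8*(-5))) = -35*(-41) + 1/(2*(-1 + 25 - 40)) = 1435 + (1/2)/(-16) = 1435 + (1/2)*(-1/16) = 1435 - 1/32 = 45919/32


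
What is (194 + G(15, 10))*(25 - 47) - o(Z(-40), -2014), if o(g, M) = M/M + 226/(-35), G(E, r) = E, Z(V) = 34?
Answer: -160739/35 ≈ -4592.5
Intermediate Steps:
o(g, M) = -191/35 (o(g, M) = 1 + 226*(-1/35) = 1 - 226/35 = -191/35)
(194 + G(15, 10))*(25 - 47) - o(Z(-40), -2014) = (194 + 15)*(25 - 47) - 1*(-191/35) = 209*(-22) + 191/35 = -4598 + 191/35 = -160739/35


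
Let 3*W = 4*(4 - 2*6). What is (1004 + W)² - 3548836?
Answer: -23059124/9 ≈ -2.5621e+6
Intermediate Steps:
W = -32/3 (W = (4*(4 - 2*6))/3 = (4*(4 - 12))/3 = (4*(-8))/3 = (⅓)*(-32) = -32/3 ≈ -10.667)
(1004 + W)² - 3548836 = (1004 - 32/3)² - 3548836 = (2980/3)² - 3548836 = 8880400/9 - 3548836 = -23059124/9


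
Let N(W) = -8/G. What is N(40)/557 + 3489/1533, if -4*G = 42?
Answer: 1944541/853881 ≈ 2.2773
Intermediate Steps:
G = -21/2 (G = -1/4*42 = -21/2 ≈ -10.500)
N(W) = 16/21 (N(W) = -8/(-21/2) = -8*(-2/21) = 16/21)
N(40)/557 + 3489/1533 = (16/21)/557 + 3489/1533 = (16/21)*(1/557) + 3489*(1/1533) = 16/11697 + 1163/511 = 1944541/853881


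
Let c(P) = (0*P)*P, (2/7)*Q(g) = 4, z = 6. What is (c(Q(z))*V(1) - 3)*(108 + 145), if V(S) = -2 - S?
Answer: -759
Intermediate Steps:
Q(g) = 14 (Q(g) = (7/2)*4 = 14)
c(P) = 0 (c(P) = 0*P = 0)
(c(Q(z))*V(1) - 3)*(108 + 145) = (0*(-2 - 1*1) - 3)*(108 + 145) = (0*(-2 - 1) - 3)*253 = (0*(-3) - 3)*253 = (0 - 3)*253 = -3*253 = -759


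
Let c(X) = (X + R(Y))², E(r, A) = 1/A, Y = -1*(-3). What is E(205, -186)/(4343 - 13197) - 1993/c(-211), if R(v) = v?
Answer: -820529207/17812264704 ≈ -0.046065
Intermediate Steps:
Y = 3
c(X) = (3 + X)² (c(X) = (X + 3)² = (3 + X)²)
E(205, -186)/(4343 - 13197) - 1993/c(-211) = 1/((-186)*(4343 - 13197)) - 1993/(3 - 211)² = -1/186/(-8854) - 1993/((-208)²) = -1/186*(-1/8854) - 1993/43264 = 1/1646844 - 1993*1/43264 = 1/1646844 - 1993/43264 = -820529207/17812264704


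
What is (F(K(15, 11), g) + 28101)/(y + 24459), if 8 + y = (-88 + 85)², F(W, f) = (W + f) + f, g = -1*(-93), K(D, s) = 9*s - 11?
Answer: 5675/4892 ≈ 1.1601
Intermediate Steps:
K(D, s) = -11 + 9*s
g = 93
F(W, f) = W + 2*f
y = 1 (y = -8 + (-88 + 85)² = -8 + (-3)² = -8 + 9 = 1)
(F(K(15, 11), g) + 28101)/(y + 24459) = (((-11 + 9*11) + 2*93) + 28101)/(1 + 24459) = (((-11 + 99) + 186) + 28101)/24460 = ((88 + 186) + 28101)*(1/24460) = (274 + 28101)*(1/24460) = 28375*(1/24460) = 5675/4892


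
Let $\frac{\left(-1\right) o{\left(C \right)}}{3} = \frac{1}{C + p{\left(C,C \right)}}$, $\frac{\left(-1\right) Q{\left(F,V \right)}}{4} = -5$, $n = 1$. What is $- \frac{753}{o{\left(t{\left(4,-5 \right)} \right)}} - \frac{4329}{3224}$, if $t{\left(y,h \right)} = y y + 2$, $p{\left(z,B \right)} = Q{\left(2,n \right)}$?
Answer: $\frac{2365091}{248} \approx 9536.7$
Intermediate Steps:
$Q{\left(F,V \right)} = 20$ ($Q{\left(F,V \right)} = \left(-4\right) \left(-5\right) = 20$)
$p{\left(z,B \right)} = 20$
$t{\left(y,h \right)} = 2 + y^{2}$ ($t{\left(y,h \right)} = y^{2} + 2 = 2 + y^{2}$)
$o{\left(C \right)} = - \frac{3}{20 + C}$ ($o{\left(C \right)} = - \frac{3}{C + 20} = - \frac{3}{20 + C}$)
$- \frac{753}{o{\left(t{\left(4,-5 \right)} \right)}} - \frac{4329}{3224} = - \frac{753}{\left(-3\right) \frac{1}{20 + \left(2 + 4^{2}\right)}} - \frac{4329}{3224} = - \frac{753}{\left(-3\right) \frac{1}{20 + \left(2 + 16\right)}} - \frac{333}{248} = - \frac{753}{\left(-3\right) \frac{1}{20 + 18}} - \frac{333}{248} = - \frac{753}{\left(-3\right) \frac{1}{38}} - \frac{333}{248} = - \frac{753}{- \frac{3}{38}} - \frac{333}{248} = \left(-753\right) \left(- \frac{38}{3}\right) - \frac{333}{248} = 9538 - \frac{333}{248} = \frac{2365091}{248}$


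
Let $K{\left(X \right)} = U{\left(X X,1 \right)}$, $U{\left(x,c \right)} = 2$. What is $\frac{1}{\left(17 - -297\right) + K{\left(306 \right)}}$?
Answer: $\frac{1}{316} \approx 0.0031646$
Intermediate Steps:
$K{\left(X \right)} = 2$
$\frac{1}{\left(17 - -297\right) + K{\left(306 \right)}} = \frac{1}{\left(17 - -297\right) + 2} = \frac{1}{\left(17 + 297\right) + 2} = \frac{1}{314 + 2} = \frac{1}{316}$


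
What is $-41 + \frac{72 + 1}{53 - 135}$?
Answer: $- \frac{3435}{82} \approx -41.89$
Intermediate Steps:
$-41 + \frac{72 + 1}{53 - 135} = -41 + \frac{1}{-82} \cdot 73 = -41 - \frac{73}{82} = - \frac{3435}{82}$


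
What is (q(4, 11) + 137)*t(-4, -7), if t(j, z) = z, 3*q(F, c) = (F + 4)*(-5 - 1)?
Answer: -847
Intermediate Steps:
q(F, c) = -8 - 2*F (q(F, c) = ((F + 4)*(-5 - 1))/3 = ((4 + F)*(-6))/3 = (-24 - 6*F)/3 = -8 - 2*F)
(q(4, 11) + 137)*t(-4, -7) = ((-8 - 2*4) + 137)*(-7) = ((-8 - 8) + 137)*(-7) = (-16 + 137)*(-7) = 121*(-7) = -847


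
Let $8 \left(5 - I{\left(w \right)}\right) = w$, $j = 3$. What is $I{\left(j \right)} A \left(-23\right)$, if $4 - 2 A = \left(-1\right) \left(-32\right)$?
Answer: $\frac{5957}{4} \approx 1489.3$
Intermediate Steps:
$I{\left(w \right)} = 5 - \frac{w}{8}$
$A = -14$ ($A = 2 - \frac{\left(-1\right) \left(-32\right)}{2} = 2 - 16 = -14$)
$I{\left(j \right)} A \left(-23\right) = \left(5 - \frac{3}{8}\right) \left(-14\right) \left(-23\right) = \frac{37}{8} \left(-14\right) \left(-23\right) = \left(- \frac{259}{4}\right) \left(-23\right) = \frac{5957}{4}$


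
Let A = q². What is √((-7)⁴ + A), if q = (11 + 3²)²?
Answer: √162401 ≈ 402.99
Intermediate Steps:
q = 400 (q = (11 + 9)² = 20² = 400)
A = 160000 (A = 400² = 160000)
√((-7)⁴ + A) = √((-7)⁴ + 160000) = √(2401 + 160000) = √162401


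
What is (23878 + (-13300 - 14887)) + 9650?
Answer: 5341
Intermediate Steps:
(23878 + (-13300 - 14887)) + 9650 = (23878 - 28187) + 9650 = -4309 + 9650 = 5341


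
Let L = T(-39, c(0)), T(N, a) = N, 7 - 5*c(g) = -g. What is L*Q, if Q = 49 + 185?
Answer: -9126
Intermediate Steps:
c(g) = 7/5 + g/5 (c(g) = 7/5 - (-1)*g/5 = 7/5 + g/5)
L = -39
Q = 234
L*Q = -39*234 = -9126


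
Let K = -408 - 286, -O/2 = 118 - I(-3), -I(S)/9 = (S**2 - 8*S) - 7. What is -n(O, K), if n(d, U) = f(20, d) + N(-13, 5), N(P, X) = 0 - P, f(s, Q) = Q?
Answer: 691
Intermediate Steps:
N(P, X) = -P
I(S) = 63 - 9*S**2 + 72*S (I(S) = -9*((S**2 - 8*S) - 7) = -9*(-7 + S**2 - 8*S) = 63 - 9*S**2 + 72*S)
O = -704 (O = -2*(118 - (63 - 9*(-3)**2 + 72*(-3))) = -2*(118 - (63 - 9*9 - 216)) = -2*(118 - (63 - 81 - 216)) = -2*(118 - 1*(-234)) = -2*(118 + 234) = -2*352 = -704)
K = -694
n(d, U) = 13 + d (n(d, U) = d - 1*(-13) = d + 13 = 13 + d)
-n(O, K) = -(13 - 704) = -1*(-691) = 691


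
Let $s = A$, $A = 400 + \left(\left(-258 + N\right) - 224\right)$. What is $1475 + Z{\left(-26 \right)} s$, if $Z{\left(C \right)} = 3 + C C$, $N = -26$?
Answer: $-71857$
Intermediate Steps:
$Z{\left(C \right)} = 3 + C^{2}$
$A = -108$ ($A = 400 - 508 = -108$)
$s = -108$
$1475 + Z{\left(-26 \right)} s = 1475 + \left(3 + \left(-26\right)^{2}\right) \left(-108\right) = 1475 + \left(3 + 676\right) \left(-108\right) = 1475 + 679 \left(-108\right) = 1475 - 73332 = -71857$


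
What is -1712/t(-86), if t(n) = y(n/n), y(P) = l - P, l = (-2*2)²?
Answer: -1712/15 ≈ -114.13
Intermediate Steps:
l = 16 (l = (-4)² = 16)
y(P) = 16 - P
t(n) = 15 (t(n) = 16 - n/n = 16 - 1*1 = 16 - 1 = 15)
-1712/t(-86) = -1712/15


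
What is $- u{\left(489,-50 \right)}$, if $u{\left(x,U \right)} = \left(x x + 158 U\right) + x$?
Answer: $-231710$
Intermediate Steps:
$u{\left(x,U \right)} = x + x^{2} + 158 U$ ($u{\left(x,U \right)} = \left(x^{2} + 158 U\right) + x = x + x^{2} + 158 U$)
$- u{\left(489,-50 \right)} = - (489 + 489^{2} + 158 \left(-50\right)) = - (489 + 239121 - 7900) = \left(-1\right) 231710 = -231710$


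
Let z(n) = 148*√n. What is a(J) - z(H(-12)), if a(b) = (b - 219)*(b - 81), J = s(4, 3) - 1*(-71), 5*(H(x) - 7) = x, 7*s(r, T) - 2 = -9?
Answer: 1639 - 148*√115/5 ≈ 1321.6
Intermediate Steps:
s(r, T) = -1 (s(r, T) = 2/7 + (⅐)*(-9) = 2/7 - 9/7 = -1)
H(x) = 7 + x/5
J = 70 (J = -1 - 1*(-71) = -1 + 71 = 70)
a(b) = (-219 + b)*(-81 + b)
a(J) - z(H(-12)) = (17739 + 70² - 300*70) - 148*√(7 + (⅕)*(-12)) = (17739 + 4900 - 21000) - 148*√(7 - 12/5) = 1639 - 148*√(23/5) = 1639 - 148*√115/5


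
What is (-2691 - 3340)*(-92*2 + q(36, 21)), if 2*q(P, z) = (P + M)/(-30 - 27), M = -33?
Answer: 42174783/38 ≈ 1.1099e+6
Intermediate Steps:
q(P, z) = 11/38 - P/114 (q(P, z) = ((P - 33)/(-30 - 27))/2 = ((-33 + P)/(-57))/2 = ((-33 + P)*(-1/57))/2 = (11/19 - P/57)/2 = 11/38 - P/114)
(-2691 - 3340)*(-92*2 + q(36, 21)) = (-2691 - 3340)*(-92*2 + (11/38 - 1/114*36)) = -6031*(-184 + (11/38 - 6/19)) = -6031*(-184 - 1/38) = -6031*(-6993/38) = 42174783/38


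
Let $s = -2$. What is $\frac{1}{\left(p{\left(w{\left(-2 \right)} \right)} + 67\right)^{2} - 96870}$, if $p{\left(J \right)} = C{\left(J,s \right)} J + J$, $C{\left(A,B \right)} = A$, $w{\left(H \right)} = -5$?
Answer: $- \frac{1}{89301} \approx -1.1198 \cdot 10^{-5}$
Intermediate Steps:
$p{\left(J \right)} = J + J^{2}$ ($p{\left(J \right)} = J J + J = J^{2} + J = J + J^{2}$)
$\frac{1}{\left(p{\left(w{\left(-2 \right)} \right)} + 67\right)^{2} - 96870} = \frac{1}{\left(- 5 \left(1 - 5\right) + 67\right)^{2} - 96870} = \frac{1}{\left(\left(-5\right) \left(-4\right) + 67\right)^{2} - 96870} = \frac{1}{\left(20 + 67\right)^{2} - 96870} = \frac{1}{87^{2} - 96870} = \frac{1}{7569 - 96870} = \frac{1}{-89301} = - \frac{1}{89301}$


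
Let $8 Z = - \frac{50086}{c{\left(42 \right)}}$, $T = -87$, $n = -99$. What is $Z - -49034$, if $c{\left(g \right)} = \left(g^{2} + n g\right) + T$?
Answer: $\frac{486638459}{9924} \approx 49037.0$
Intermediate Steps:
$c{\left(g \right)} = -87 + g^{2} - 99 g$ ($c{\left(g \right)} = \left(g^{2} - 99 g\right) - 87 = -87 + g^{2} - 99 g$)
$Z = \frac{25043}{9924}$ ($Z = \frac{\left(-50086\right) \frac{1}{-87 + 42^{2} - 4158}}{8} = \frac{\left(-50086\right) \frac{1}{-87 + 1764 - 4158}}{8} = \frac{\left(-50086\right) \frac{1}{-2481}}{8} = \frac{\left(-50086\right) \left(- \frac{1}{2481}\right)}{8} = \frac{1}{8} \cdot \frac{50086}{2481} = \frac{25043}{9924} \approx 2.5235$)
$Z - -49034 = \frac{25043}{9924} - -49034 = \frac{25043}{9924} + 49034 = \frac{486638459}{9924}$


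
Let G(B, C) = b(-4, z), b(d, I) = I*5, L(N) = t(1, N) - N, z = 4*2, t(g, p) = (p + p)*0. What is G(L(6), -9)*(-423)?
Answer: -16920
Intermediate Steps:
t(g, p) = 0 (t(g, p) = (2*p)*0 = 0)
z = 8
L(N) = -N (L(N) = 0 - N = -N)
b(d, I) = 5*I
G(B, C) = 40 (G(B, C) = 5*8 = 40)
G(L(6), -9)*(-423) = 40*(-423) = -16920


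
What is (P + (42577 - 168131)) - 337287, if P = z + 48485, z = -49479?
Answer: -463835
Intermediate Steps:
P = -994 (P = -49479 + 48485 = -994)
(P + (42577 - 168131)) - 337287 = (-994 + (42577 - 168131)) - 337287 = (-994 - 125554) - 337287 = -126548 - 337287 = -463835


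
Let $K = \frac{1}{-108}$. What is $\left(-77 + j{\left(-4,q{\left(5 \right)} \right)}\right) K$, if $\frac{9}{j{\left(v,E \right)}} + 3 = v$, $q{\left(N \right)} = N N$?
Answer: $\frac{137}{189} \approx 0.72487$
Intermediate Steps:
$q{\left(N \right)} = N^{2}$
$j{\left(v,E \right)} = \frac{9}{-3 + v}$
$K = - \frac{1}{108} \approx -0.0092593$
$\left(-77 + j{\left(-4,q{\left(5 \right)} \right)}\right) K = \left(-77 + \frac{9}{-3 - 4}\right) \left(- \frac{1}{108}\right) = \left(-77 + \frac{9}{-7}\right) \left(- \frac{1}{108}\right) = \left(-77 + 9 \left(- \frac{1}{7}\right)\right) \left(- \frac{1}{108}\right) = \left(-77 - \frac{9}{7}\right) \left(- \frac{1}{108}\right) = \left(- \frac{548}{7}\right) \left(- \frac{1}{108}\right) = \frac{137}{189}$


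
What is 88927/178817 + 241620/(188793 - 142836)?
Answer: 15764193893/2739297623 ≈ 5.7548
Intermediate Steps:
88927/178817 + 241620/(188793 - 142836) = 88927*(1/178817) + 241620/45957 = 88927/178817 + 241620*(1/45957) = 88927/178817 + 80540/15319 = 15764193893/2739297623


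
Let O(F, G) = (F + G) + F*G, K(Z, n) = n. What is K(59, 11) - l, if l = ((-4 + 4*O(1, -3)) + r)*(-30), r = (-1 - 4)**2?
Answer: 41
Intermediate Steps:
r = 25 (r = (-5)**2 = 25)
O(F, G) = F + G + F*G
l = -30 (l = ((-4 + 4*(1 - 3 + 1*(-3))) + 25)*(-30) = ((-4 + 4*(1 - 3 - 3)) + 25)*(-30) = ((-4 + 4*(-5)) + 25)*(-30) = ((-4 - 20) + 25)*(-30) = (-24 + 25)*(-30) = 1*(-30) = -30)
K(59, 11) - l = 11 - 1*(-30) = 11 + 30 = 41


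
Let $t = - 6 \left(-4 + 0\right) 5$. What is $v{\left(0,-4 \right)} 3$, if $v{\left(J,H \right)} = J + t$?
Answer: $360$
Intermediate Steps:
$t = 120$ ($t = - 6 \left(\left(-4\right) 5\right) = \left(-6\right) \left(-20\right) = 120$)
$v{\left(J,H \right)} = 120 + J$ ($v{\left(J,H \right)} = J + 120 = 120 + J$)
$v{\left(0,-4 \right)} 3 = \left(120 + 0\right) 3 = 120 \cdot 3 = 360$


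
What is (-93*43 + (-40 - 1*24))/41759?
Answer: -4063/41759 ≈ -0.097296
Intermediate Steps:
(-93*43 + (-40 - 1*24))/41759 = (-3999 + (-40 - 24))*(1/41759) = (-3999 - 64)*(1/41759) = -4063*1/41759 = -4063/41759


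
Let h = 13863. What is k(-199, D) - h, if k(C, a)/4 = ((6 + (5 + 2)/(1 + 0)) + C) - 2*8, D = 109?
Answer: -14671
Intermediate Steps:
k(C, a) = -12 + 4*C (k(C, a) = 4*(((6 + (5 + 2)/(1 + 0)) + C) - 2*8) = 4*(((6 + 7/1) + C) - 16) = 4*(((6 + 7*1) + C) - 16) = 4*(((6 + 7) + C) - 16) = 4*((13 + C) - 16) = 4*(-3 + C) = -12 + 4*C)
k(-199, D) - h = (-12 + 4*(-199)) - 1*13863 = (-12 - 796) - 13863 = -808 - 13863 = -14671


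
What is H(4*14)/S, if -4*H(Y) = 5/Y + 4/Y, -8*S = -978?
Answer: -3/9128 ≈ -0.00032866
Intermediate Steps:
S = 489/4 (S = -⅛*(-978) = 489/4 ≈ 122.25)
H(Y) = -9/(4*Y) (H(Y) = -(5/Y + 4/Y)/4 = -9/(4*Y))
H(4*14)/S = (-9/(4*(4*14)))/(489/4) = -9/4/56*(4/489) = -9/4*1/56*(4/489) = -9/224*4/489 = -3/9128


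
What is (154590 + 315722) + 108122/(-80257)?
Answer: 37745722062/80257 ≈ 4.7031e+5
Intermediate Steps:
(154590 + 315722) + 108122/(-80257) = 470312 + 108122*(-1/80257) = 470312 - 108122/80257 = 37745722062/80257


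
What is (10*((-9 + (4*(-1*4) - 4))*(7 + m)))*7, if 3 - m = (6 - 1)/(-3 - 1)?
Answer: -45675/2 ≈ -22838.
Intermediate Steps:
m = 17/4 (m = 3 - (6 - 1)/(-3 - 1) = 3 - 5/(-4) = 3 - 5*(-1)/4 = 3 - 1*(-5/4) = 3 + 5/4 = 17/4 ≈ 4.2500)
(10*((-9 + (4*(-1*4) - 4))*(7 + m)))*7 = (10*((-9 + (4*(-1*4) - 4))*(7 + 17/4)))*7 = (10*((-9 + (4*(-4) - 4))*(45/4)))*7 = (10*((-9 + (-16 - 4))*(45/4)))*7 = (10*((-9 - 20)*(45/4)))*7 = (10*(-29*45/4))*7 = (10*(-1305/4))*7 = -6525/2*7 = -45675/2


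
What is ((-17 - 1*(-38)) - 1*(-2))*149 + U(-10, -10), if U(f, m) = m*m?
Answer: 3527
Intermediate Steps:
U(f, m) = m²
((-17 - 1*(-38)) - 1*(-2))*149 + U(-10, -10) = ((-17 - 1*(-38)) - 1*(-2))*149 + (-10)² = ((-17 + 38) + 2)*149 + 100 = (21 + 2)*149 + 100 = 23*149 + 100 = 3427 + 100 = 3527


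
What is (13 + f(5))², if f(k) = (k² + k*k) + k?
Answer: 4624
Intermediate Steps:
f(k) = k + 2*k² (f(k) = (k² + k²) + k = 2*k² + k = k + 2*k²)
(13 + f(5))² = (13 + 5*(1 + 2*5))² = (13 + 5*(1 + 10))² = (13 + 5*11)² = (13 + 55)² = 68² = 4624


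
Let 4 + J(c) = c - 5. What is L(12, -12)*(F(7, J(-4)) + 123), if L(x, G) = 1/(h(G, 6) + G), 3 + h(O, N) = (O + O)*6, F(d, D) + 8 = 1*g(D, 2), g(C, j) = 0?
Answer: -115/159 ≈ -0.72327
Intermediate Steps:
J(c) = -9 + c (J(c) = -4 + (c - 5) = -4 + (-5 + c) = -9 + c)
F(d, D) = -8 (F(d, D) = -8 + 1*0 = -8 + 0 = -8)
h(O, N) = -3 + 12*O (h(O, N) = -3 + (O + O)*6 = -3 + (2*O)*6 = -3 + 12*O)
L(x, G) = 1/(-3 + 13*G) (L(x, G) = 1/((-3 + 12*G) + G) = 1/(-3 + 13*G))
L(12, -12)*(F(7, J(-4)) + 123) = (-8 + 123)/(-3 + 13*(-12)) = 115/(-3 - 156) = 115/(-159) = -1/159*115 = -115/159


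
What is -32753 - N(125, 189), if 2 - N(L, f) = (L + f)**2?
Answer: 65841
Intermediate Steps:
N(L, f) = 2 - (L + f)**2
-32753 - N(125, 189) = -32753 - (2 - (125 + 189)**2) = -32753 - (2 - 1*314**2) = -32753 - (2 - 1*98596) = -32753 - (2 - 98596) = -32753 - 1*(-98594) = -32753 + 98594 = 65841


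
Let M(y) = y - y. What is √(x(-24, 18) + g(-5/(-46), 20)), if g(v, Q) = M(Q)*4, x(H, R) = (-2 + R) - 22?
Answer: I*√6 ≈ 2.4495*I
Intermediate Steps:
M(y) = 0
x(H, R) = -24 + R
g(v, Q) = 0 (g(v, Q) = 0*4 = 0)
√(x(-24, 18) + g(-5/(-46), 20)) = √((-24 + 18) + 0) = √(-6 + 0) = √(-6) = I*√6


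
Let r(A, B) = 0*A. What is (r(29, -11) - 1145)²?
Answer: 1311025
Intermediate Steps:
r(A, B) = 0
(r(29, -11) - 1145)² = (0 - 1145)² = (-1145)² = 1311025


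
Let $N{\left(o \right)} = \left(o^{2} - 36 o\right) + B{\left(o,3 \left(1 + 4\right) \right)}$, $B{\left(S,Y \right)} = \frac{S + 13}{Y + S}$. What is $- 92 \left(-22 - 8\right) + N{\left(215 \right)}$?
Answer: $\frac{4743289}{115} \approx 41246.0$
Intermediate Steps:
$B{\left(S,Y \right)} = \frac{13 + S}{S + Y}$
$N{\left(o \right)} = o^{2} - 36 o + \frac{13 + o}{15 + o}$ ($N{\left(o \right)} = \left(o^{2} - 36 o\right) + \frac{13 + o}{o + 3 \left(1 + 4\right)} = \left(o^{2} - 36 o\right) + \frac{13 + o}{o + 3 \cdot 5} = \left(o^{2} - 36 o\right) + \frac{13 + o}{o + 15} = \left(o^{2} - 36 o\right) + \frac{13 + o}{15 + o} = o^{2} - 36 o + \frac{13 + o}{15 + o}$)
$- 92 \left(-22 - 8\right) + N{\left(215 \right)} = - 92 \left(-22 - 8\right) + \frac{13 + 215 + 215 \left(-36 + 215\right) \left(15 + 215\right)}{15 + 215} = \left(-92\right) \left(-30\right) + \frac{13 + 215 + 215 \cdot 179 \cdot 230}{230} = 2760 + \frac{13 + 215 + 8851550}{230} = 2760 + \frac{1}{230} \cdot 8851778 = 2760 + \frac{4425889}{115} = \frac{4743289}{115}$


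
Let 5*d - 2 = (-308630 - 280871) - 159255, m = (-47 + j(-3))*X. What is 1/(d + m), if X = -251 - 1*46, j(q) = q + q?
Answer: -5/670049 ≈ -7.4621e-6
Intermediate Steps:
j(q) = 2*q
X = -297 (X = -251 - 46 = -297)
m = 15741 (m = (-47 + 2*(-3))*(-297) = (-47 - 6)*(-297) = -53*(-297) = 15741)
d = -748754/5 (d = ⅖ + ((-308630 - 280871) - 159255)/5 = ⅖ + (-589501 - 159255)/5 = ⅖ + (⅕)*(-748756) = ⅖ - 748756/5 = -748754/5 ≈ -1.4975e+5)
1/(d + m) = 1/(-748754/5 + 15741) = 1/(-670049/5) = -5/670049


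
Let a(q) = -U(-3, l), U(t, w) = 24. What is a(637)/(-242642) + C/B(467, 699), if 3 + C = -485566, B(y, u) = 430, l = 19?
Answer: -58909711489/52168030 ≈ -1129.2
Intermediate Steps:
a(q) = -24 (a(q) = -1*24 = -24)
C = -485569 (C = -3 - 485566 = -485569)
a(637)/(-242642) + C/B(467, 699) = -24/(-242642) - 485569/430 = -24*(-1/242642) - 485569*1/430 = 12/121321 - 485569/430 = -58909711489/52168030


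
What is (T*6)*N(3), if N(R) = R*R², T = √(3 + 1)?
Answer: 324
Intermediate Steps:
T = 2 (T = √4 = 2)
N(R) = R³
(T*6)*N(3) = (2*6)*3³ = 12*27 = 324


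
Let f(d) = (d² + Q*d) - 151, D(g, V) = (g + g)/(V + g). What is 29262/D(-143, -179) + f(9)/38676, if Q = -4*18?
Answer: 8282253289/251394 ≈ 32945.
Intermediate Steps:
D(g, V) = 2*g/(V + g) (D(g, V) = (2*g)/(V + g) = 2*g/(V + g))
Q = -72
f(d) = -151 + d² - 72*d (f(d) = (d² - 72*d) - 151 = -151 + d² - 72*d)
29262/D(-143, -179) + f(9)/38676 = 29262/((2*(-143)/(-179 - 143))) + (-151 + 9² - 72*9)/38676 = 29262/((2*(-143)/(-322))) + (-151 + 81 - 648)*(1/38676) = 29262/((2*(-143)*(-1/322))) - 718*1/38676 = 29262/(143/161) - 359/19338 = 29262*(161/143) - 359/19338 = 4711182/143 - 359/19338 = 8282253289/251394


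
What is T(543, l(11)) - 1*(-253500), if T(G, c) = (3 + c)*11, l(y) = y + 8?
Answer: 253742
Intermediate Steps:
l(y) = 8 + y
T(G, c) = 33 + 11*c
T(543, l(11)) - 1*(-253500) = (33 + 11*(8 + 11)) - 1*(-253500) = (33 + 11*19) + 253500 = (33 + 209) + 253500 = 242 + 253500 = 253742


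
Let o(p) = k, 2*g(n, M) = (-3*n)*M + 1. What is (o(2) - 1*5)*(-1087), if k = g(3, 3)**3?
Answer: 2393574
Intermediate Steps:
g(n, M) = 1/2 - 3*M*n/2 (g(n, M) = ((-3*n)*M + 1)/2 = (-3*M*n + 1)/2 = (1 - 3*M*n)/2 = 1/2 - 3*M*n/2)
k = -2197 (k = (1/2 - 3/2*3*3)**3 = (1/2 - 27/2)**3 = (-13)**3 = -2197)
o(p) = -2197
(o(2) - 1*5)*(-1087) = (-2197 - 1*5)*(-1087) = (-2197 - 5)*(-1087) = -2202*(-1087) = 2393574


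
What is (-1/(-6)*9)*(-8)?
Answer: -12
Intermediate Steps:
(-1/(-6)*9)*(-8) = (-1*(-⅙)*9)*(-8) = ((⅙)*9)*(-8) = (3/2)*(-8) = -12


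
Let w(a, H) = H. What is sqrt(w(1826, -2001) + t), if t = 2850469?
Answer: 14*sqrt(14533) ≈ 1687.7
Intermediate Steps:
sqrt(w(1826, -2001) + t) = sqrt(-2001 + 2850469) = sqrt(2848468) = 14*sqrt(14533)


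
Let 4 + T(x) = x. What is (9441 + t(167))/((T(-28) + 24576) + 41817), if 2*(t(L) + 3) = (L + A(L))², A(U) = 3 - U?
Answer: 18885/132722 ≈ 0.14229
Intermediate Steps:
T(x) = -4 + x
t(L) = 3/2 (t(L) = -3 + (L + (3 - L))²/2 = -3 + (½)*3² = -3 + (½)*9 = -3 + 9/2 = 3/2)
(9441 + t(167))/((T(-28) + 24576) + 41817) = (9441 + 3/2)/(((-4 - 28) + 24576) + 41817) = 18885/(2*((-32 + 24576) + 41817)) = 18885/(2*(24544 + 41817)) = (18885/2)/66361 = (18885/2)*(1/66361) = 18885/132722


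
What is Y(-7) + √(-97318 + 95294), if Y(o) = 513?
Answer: 513 + 2*I*√506 ≈ 513.0 + 44.989*I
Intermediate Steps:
Y(-7) + √(-97318 + 95294) = 513 + √(-97318 + 95294) = 513 + √(-2024) = 513 + 2*I*√506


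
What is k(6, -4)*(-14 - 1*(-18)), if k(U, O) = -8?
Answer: -32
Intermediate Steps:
k(6, -4)*(-14 - 1*(-18)) = -8*(-14 - 1*(-18)) = -8*(-14 + 18) = -8*4 = -32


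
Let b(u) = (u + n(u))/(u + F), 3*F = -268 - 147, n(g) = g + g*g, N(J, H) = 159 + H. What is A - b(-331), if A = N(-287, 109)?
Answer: 704041/1408 ≈ 500.03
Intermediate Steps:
A = 268 (A = 159 + 109 = 268)
n(g) = g + g²
F = -415/3 (F = (-268 - 147)/3 = (⅓)*(-415) = -415/3 ≈ -138.33)
b(u) = (u + u*(1 + u))/(-415/3 + u) (b(u) = (u + u*(1 + u))/(u - 415/3) = (u + u*(1 + u))/(-415/3 + u))
A - b(-331) = 268 - 3*(-331)*(2 - 331)/(-415 + 3*(-331)) = 268 - 3*(-331)*(-329)/(-415 - 993) = 268 - 3*(-331)*(-329)/(-1408) = 268 - 3*(-331)*(-1)*(-329)/1408 = 268 - 1*(-326697/1408) = 268 + 326697/1408 = 704041/1408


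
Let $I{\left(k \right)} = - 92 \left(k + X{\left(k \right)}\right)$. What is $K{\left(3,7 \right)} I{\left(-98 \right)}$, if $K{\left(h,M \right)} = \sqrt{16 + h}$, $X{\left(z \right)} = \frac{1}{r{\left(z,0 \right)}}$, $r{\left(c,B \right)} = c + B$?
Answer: $\frac{441830 \sqrt{19}}{49} \approx 39304.0$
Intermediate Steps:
$r{\left(c,B \right)} = B + c$
$X{\left(z \right)} = \frac{1}{z}$ ($X{\left(z \right)} = \frac{1}{0 + z} = \frac{1}{z}$)
$I{\left(k \right)} = - 92 k - \frac{92}{k}$ ($I{\left(k \right)} = - 92 \left(k + \frac{1}{k}\right) = - 92 k - \frac{92}{k}$)
$K{\left(3,7 \right)} I{\left(-98 \right)} = \sqrt{16 + 3} \left(\left(-92\right) \left(-98\right) - \frac{92}{-98}\right) = \sqrt{19} \left(9016 - - \frac{46}{49}\right) = \sqrt{19} \left(9016 + \frac{46}{49}\right) = \sqrt{19} \cdot \frac{441830}{49} = \frac{441830 \sqrt{19}}{49}$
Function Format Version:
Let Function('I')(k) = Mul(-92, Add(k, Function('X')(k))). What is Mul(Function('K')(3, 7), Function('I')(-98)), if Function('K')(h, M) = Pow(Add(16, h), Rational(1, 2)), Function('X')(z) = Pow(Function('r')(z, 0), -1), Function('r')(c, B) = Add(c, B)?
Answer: Mul(Rational(441830, 49), Pow(19, Rational(1, 2))) ≈ 39304.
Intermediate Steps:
Function('r')(c, B) = Add(B, c)
Function('X')(z) = Pow(z, -1) (Function('X')(z) = Pow(Add(0, z), -1) = Pow(z, -1))
Function('I')(k) = Add(Mul(-92, k), Mul(-92, Pow(k, -1))) (Function('I')(k) = Mul(-92, Add(k, Pow(k, -1))) = Add(Mul(-92, k), Mul(-92, Pow(k, -1))))
Mul(Function('K')(3, 7), Function('I')(-98)) = Mul(Pow(Add(16, 3), Rational(1, 2)), Add(Mul(-92, -98), Mul(-92, Pow(-98, -1)))) = Mul(Pow(19, Rational(1, 2)), Add(9016, Mul(-92, Rational(-1, 98)))) = Mul(Pow(19, Rational(1, 2)), Add(9016, Rational(46, 49))) = Mul(Pow(19, Rational(1, 2)), Rational(441830, 49)) = Mul(Rational(441830, 49), Pow(19, Rational(1, 2)))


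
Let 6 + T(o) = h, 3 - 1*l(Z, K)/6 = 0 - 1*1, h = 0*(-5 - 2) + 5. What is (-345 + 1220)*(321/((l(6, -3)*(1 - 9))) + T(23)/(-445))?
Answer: -8321425/5696 ≈ -1460.9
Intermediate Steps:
h = 5 (h = 0*(-7) + 5 = 0 + 5 = 5)
l(Z, K) = 24 (l(Z, K) = 18 - 6*(0 - 1*1) = 18 - 6*(0 - 1) = 18 - 6*(-1) = 18 + 6 = 24)
T(o) = -1 (T(o) = -6 + 5 = -1)
(-345 + 1220)*(321/((l(6, -3)*(1 - 9))) + T(23)/(-445)) = (-345 + 1220)*(321/((24*(1 - 9))) - 1/(-445)) = 875*(321/((24*(-8))) - 1*(-1/445)) = 875*(321/(-192) + 1/445) = 875*(321*(-1/192) + 1/445) = 875*(-107/64 + 1/445) = 875*(-47551/28480) = -8321425/5696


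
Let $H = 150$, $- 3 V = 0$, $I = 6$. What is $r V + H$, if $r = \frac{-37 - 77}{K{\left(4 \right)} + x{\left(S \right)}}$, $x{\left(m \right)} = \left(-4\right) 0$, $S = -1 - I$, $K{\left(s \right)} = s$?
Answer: $150$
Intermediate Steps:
$V = 0$ ($V = \left(- \frac{1}{3}\right) 0 = 0$)
$S = -7$ ($S = -1 - 6 = -7$)
$x{\left(m \right)} = 0$
$r = - \frac{57}{2}$ ($r = \frac{-37 - 77}{4 + 0} = - \frac{114}{4} = \left(-114\right) \frac{1}{4} = - \frac{57}{2} \approx -28.5$)
$r V + H = \left(- \frac{57}{2}\right) 0 + 150 = 0 + 150 = 150$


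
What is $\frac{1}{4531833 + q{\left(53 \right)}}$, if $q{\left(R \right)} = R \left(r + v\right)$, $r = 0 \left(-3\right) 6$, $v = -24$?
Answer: $\frac{1}{4530561} \approx 2.2072 \cdot 10^{-7}$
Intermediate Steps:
$r = 0$ ($r = 0 \cdot 6 = 0$)
$q{\left(R \right)} = - 24 R$ ($q{\left(R \right)} = R \left(0 - 24\right) = R \left(-24\right) = - 24 R$)
$\frac{1}{4531833 + q{\left(53 \right)}} = \frac{1}{4531833 - 1272} = \frac{1}{4530561}$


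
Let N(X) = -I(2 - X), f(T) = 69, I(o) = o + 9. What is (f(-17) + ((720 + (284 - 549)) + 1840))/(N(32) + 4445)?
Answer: 1182/2233 ≈ 0.52933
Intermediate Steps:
I(o) = 9 + o
N(X) = -11 + X (N(X) = -(9 + (2 - X)) = -(11 - X) = -11 + X)
(f(-17) + ((720 + (284 - 549)) + 1840))/(N(32) + 4445) = (69 + ((720 + (284 - 549)) + 1840))/((-11 + 32) + 4445) = (69 + ((720 - 265) + 1840))/(21 + 4445) = (69 + (455 + 1840))/4466 = (69 + 2295)*(1/4466) = 2364*(1/4466) = 1182/2233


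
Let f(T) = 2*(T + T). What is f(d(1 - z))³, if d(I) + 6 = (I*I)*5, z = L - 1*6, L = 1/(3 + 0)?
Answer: 471637666304/729 ≈ 6.4697e+8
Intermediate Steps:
L = ⅓ (L = 1/3 = ⅓ ≈ 0.33333)
z = -17/3 (z = ⅓ - 1*6 = ⅓ - 6 = -17/3 ≈ -5.6667)
d(I) = -6 + 5*I² (d(I) = -6 + (I*I)*5 = -6 + I²*5 = -6 + 5*I²)
f(T) = 4*T (f(T) = 2*(2*T) = 4*T)
f(d(1 - z))³ = (4*(-6 + 5*(1 - 1*(-17/3))²))³ = (4*(-6 + 5*(1 + 17/3)²))³ = (4*(-6 + 5*(20/3)²))³ = (4*(-6 + 5*(400/9)))³ = (4*(-6 + 2000/9))³ = (4*(1946/9))³ = (7784/9)³ = 471637666304/729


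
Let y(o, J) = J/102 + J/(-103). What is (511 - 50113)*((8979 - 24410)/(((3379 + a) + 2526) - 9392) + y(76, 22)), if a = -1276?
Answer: -1341096482824/8340013 ≈ -1.6080e+5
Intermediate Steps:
y(o, J) = J/10506 (y(o, J) = J*(1/102) + J*(-1/103) = J/102 - J/103 = J/10506)
(511 - 50113)*((8979 - 24410)/(((3379 + a) + 2526) - 9392) + y(76, 22)) = (511 - 50113)*((8979 - 24410)/(((3379 - 1276) + 2526) - 9392) + (1/10506)*22) = -49602*(-15431/((2103 + 2526) - 9392) + 11/5253) = -49602*(-15431/(4629 - 9392) + 11/5253) = -49602*(-15431/(-4763) + 11/5253) = -49602*(-15431*(-1/4763) + 11/5253) = -49602*(15431/4763 + 11/5253) = -49602*81111436/25020039 = -1341096482824/8340013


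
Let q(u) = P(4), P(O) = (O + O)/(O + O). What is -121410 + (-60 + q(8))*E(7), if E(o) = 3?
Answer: -121587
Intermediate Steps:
P(O) = 1 (P(O) = (2*O)/((2*O)) = (2*O)*(1/(2*O)) = 1)
q(u) = 1
-121410 + (-60 + q(8))*E(7) = -121410 + (-60 + 1)*3 = -121410 - 59*3 = -121410 - 177 = -121587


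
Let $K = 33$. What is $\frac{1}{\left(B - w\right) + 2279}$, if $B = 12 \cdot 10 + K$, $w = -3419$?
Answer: $\frac{1}{5851} \approx 0.00017091$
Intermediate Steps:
$B = 153$ ($B = 12 \cdot 10 + 33 = 120 + 33 = 153$)
$\frac{1}{\left(B - w\right) + 2279} = \frac{1}{\left(153 - -3419\right) + 2279} = \frac{1}{\left(153 + 3419\right) + 2279} = \frac{1}{3572 + 2279} = \frac{1}{5851}$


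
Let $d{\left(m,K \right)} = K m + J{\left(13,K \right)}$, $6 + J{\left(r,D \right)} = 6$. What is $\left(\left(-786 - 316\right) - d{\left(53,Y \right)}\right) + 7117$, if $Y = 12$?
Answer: $5379$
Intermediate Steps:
$J{\left(r,D \right)} = 0$ ($J{\left(r,D \right)} = -6 + 6 = 0$)
$d{\left(m,K \right)} = K m$ ($d{\left(m,K \right)} = K m + 0 = K m$)
$\left(\left(-786 - 316\right) - d{\left(53,Y \right)}\right) + 7117 = \left(\left(-786 - 316\right) - 12 \cdot 53\right) + 7117 = \left(\left(-786 - 316\right) - 636\right) + 7117 = \left(-1102 - 636\right) + 7117 = -1738 + 7117 = 5379$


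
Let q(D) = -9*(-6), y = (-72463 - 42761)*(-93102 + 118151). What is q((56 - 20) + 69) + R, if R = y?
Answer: -2886245922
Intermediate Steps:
y = -2886245976 (y = -115224*25049 = -2886245976)
R = -2886245976
q(D) = 54
q((56 - 20) + 69) + R = 54 - 2886245976 = -2886245922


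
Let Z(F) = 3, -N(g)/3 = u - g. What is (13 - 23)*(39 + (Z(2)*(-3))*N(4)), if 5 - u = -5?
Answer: -2010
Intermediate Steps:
u = 10 (u = 5 - 1*(-5) = 5 + 5 = 10)
N(g) = -30 + 3*g (N(g) = -3*(10 - g) = -30 + 3*g)
(13 - 23)*(39 + (Z(2)*(-3))*N(4)) = (13 - 23)*(39 + (3*(-3))*(-30 + 3*4)) = -10*(39 - 9*(-30 + 12)) = -10*(39 - 9*(-18)) = -10*(39 + 162) = -10*201 = -2010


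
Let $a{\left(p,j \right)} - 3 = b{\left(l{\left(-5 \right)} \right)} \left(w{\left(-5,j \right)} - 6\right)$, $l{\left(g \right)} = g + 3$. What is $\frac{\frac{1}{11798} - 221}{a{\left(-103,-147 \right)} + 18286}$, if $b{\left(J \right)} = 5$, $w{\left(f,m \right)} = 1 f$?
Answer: $- \frac{869119}{71708244} \approx -0.01212$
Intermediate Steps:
$w{\left(f,m \right)} = f$
$l{\left(g \right)} = 3 + g$
$a{\left(p,j \right)} = -52$ ($a{\left(p,j \right)} = 3 + 5 \left(-5 - 6\right) = 3 + 5 \left(-11\right) = 3 - 55 = -52$)
$\frac{\frac{1}{11798} - 221}{a{\left(-103,-147 \right)} + 18286} = \frac{\frac{1}{11798} - 221}{-52 + 18286} = \frac{\frac{1}{11798} - 221}{18234} = \left(- \frac{2607357}{11798}\right) \frac{1}{18234} = - \frac{869119}{71708244}$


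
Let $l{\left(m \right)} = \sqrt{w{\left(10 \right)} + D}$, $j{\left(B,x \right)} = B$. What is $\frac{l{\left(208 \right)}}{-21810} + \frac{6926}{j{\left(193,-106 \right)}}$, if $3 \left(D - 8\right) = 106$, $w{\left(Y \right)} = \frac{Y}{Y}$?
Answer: $\frac{6926}{193} - \frac{\sqrt{399}}{65430} \approx 35.886$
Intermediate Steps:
$w{\left(Y \right)} = 1$
$D = \frac{130}{3}$ ($D = 8 + \frac{1}{3} \cdot 106 = 8 + \frac{106}{3} = \frac{130}{3} \approx 43.333$)
$l{\left(m \right)} = \frac{\sqrt{399}}{3}$ ($l{\left(m \right)} = \sqrt{1 + \frac{130}{3}} = \sqrt{\frac{133}{3}} = \frac{\sqrt{399}}{3}$)
$\frac{l{\left(208 \right)}}{-21810} + \frac{6926}{j{\left(193,-106 \right)}} = \frac{\frac{1}{3} \sqrt{399}}{-21810} + \frac{6926}{193} = \frac{\sqrt{399}}{3} \left(- \frac{1}{21810}\right) + 6926 \cdot \frac{1}{193} = - \frac{\sqrt{399}}{65430} + \frac{6926}{193} = \frac{6926}{193} - \frac{\sqrt{399}}{65430}$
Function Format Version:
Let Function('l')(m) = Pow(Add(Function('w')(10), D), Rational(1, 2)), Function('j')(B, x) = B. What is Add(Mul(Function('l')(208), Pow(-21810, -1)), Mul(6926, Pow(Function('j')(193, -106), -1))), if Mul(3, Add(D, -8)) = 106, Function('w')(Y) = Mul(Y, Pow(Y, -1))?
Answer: Add(Rational(6926, 193), Mul(Rational(-1, 65430), Pow(399, Rational(1, 2)))) ≈ 35.886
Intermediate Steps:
Function('w')(Y) = 1
D = Rational(130, 3) (D = Add(8, Mul(Rational(1, 3), 106)) = Add(8, Rational(106, 3)) = Rational(130, 3) ≈ 43.333)
Function('l')(m) = Mul(Rational(1, 3), Pow(399, Rational(1, 2))) (Function('l')(m) = Pow(Add(1, Rational(130, 3)), Rational(1, 2)) = Pow(Rational(133, 3), Rational(1, 2)) = Mul(Rational(1, 3), Pow(399, Rational(1, 2))))
Add(Mul(Function('l')(208), Pow(-21810, -1)), Mul(6926, Pow(Function('j')(193, -106), -1))) = Add(Mul(Mul(Rational(1, 3), Pow(399, Rational(1, 2))), Pow(-21810, -1)), Mul(6926, Pow(193, -1))) = Add(Mul(Mul(Rational(1, 3), Pow(399, Rational(1, 2))), Rational(-1, 21810)), Mul(6926, Rational(1, 193))) = Add(Mul(Rational(-1, 65430), Pow(399, Rational(1, 2))), Rational(6926, 193)) = Add(Rational(6926, 193), Mul(Rational(-1, 65430), Pow(399, Rational(1, 2))))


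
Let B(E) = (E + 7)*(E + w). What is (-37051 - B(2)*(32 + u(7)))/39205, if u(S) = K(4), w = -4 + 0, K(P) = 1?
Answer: -36457/39205 ≈ -0.92991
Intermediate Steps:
w = -4
u(S) = 1
B(E) = (-4 + E)*(7 + E) (B(E) = (E + 7)*(E - 4) = (7 + E)*(-4 + E) = (-4 + E)*(7 + E))
(-37051 - B(2)*(32 + u(7)))/39205 = (-37051 - (-28 + 2**2 + 3*2)*(32 + 1))/39205 = (-37051 - (-28 + 4 + 6)*33)*(1/39205) = (-37051 - (-18)*33)*(1/39205) = (-37051 - 1*(-594))*(1/39205) = (-37051 + 594)*(1/39205) = -36457*1/39205 = -36457/39205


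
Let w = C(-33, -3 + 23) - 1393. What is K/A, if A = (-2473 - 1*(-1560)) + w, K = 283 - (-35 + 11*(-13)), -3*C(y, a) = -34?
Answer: -1383/6884 ≈ -0.20090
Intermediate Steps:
C(y, a) = 34/3 (C(y, a) = -1/3*(-34) = 34/3)
w = -4145/3 (w = 34/3 - 1393 = -4145/3 ≈ -1381.7)
K = 461 (K = 283 - (-35 - 143) = 283 - 1*(-178) = 283 + 178 = 461)
A = -6884/3 (A = (-2473 - 1*(-1560)) - 4145/3 = (-2473 + 1560) - 4145/3 = -913 - 4145/3 = -6884/3 ≈ -2294.7)
K/A = 461/(-6884/3) = 461*(-3/6884) = -1383/6884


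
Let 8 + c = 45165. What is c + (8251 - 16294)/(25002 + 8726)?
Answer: 1523047253/33728 ≈ 45157.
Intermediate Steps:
c = 45157 (c = -8 + 45165 = 45157)
c + (8251 - 16294)/(25002 + 8726) = 45157 + (8251 - 16294)/(25002 + 8726) = 45157 - 8043/33728 = 1523047253/33728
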